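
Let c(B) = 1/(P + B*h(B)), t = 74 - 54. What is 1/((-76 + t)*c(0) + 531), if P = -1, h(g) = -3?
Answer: 1/587 ≈ 0.0017036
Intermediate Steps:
t = 20
c(B) = 1/(-1 - 3*B) (c(B) = 1/(-1 + B*(-3)) = 1/(-1 - 3*B))
1/((-76 + t)*c(0) + 531) = 1/((-76 + 20)/(-1 - 3*0) + 531) = 1/(-56/(-1 + 0) + 531) = 1/(-56/(-1) + 531) = 1/(-56*(-1) + 531) = 1/(56 + 531) = 1/587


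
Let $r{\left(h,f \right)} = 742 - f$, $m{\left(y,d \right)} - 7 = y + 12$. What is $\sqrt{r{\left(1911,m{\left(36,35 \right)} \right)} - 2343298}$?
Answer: $i \sqrt{2342611} \approx 1530.6 i$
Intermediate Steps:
$m{\left(y,d \right)} = 19 + y$ ($m{\left(y,d \right)} = 7 + \left(y + 12\right) = 7 + \left(12 + y\right) = 19 + y$)
$\sqrt{r{\left(1911,m{\left(36,35 \right)} \right)} - 2343298} = \sqrt{\left(742 - \left(19 + 36\right)\right) - 2343298} = \sqrt{\left(742 - 55\right) - 2343298} = \sqrt{687 - 2343298} = \sqrt{-2342611} = i \sqrt{2342611}$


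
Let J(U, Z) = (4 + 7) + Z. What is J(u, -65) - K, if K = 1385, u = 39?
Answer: -1439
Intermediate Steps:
J(U, Z) = 11 + Z
J(u, -65) - K = (11 - 65) - 1*1385 = -54 - 1385 = -1439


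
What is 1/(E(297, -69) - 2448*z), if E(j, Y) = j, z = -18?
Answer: 1/44361 ≈ 2.2542e-5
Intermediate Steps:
1/(E(297, -69) - 2448*z) = 1/(297 - 2448*(-18)) = 1/(297 + 44064) = 1/44361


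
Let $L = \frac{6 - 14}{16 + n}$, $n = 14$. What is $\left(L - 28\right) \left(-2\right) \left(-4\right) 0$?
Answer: $0$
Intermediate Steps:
$L = - \frac{4}{15}$ ($L = \frac{6 - 14}{16 + 14} = - \frac{8}{30} = \left(-8\right) \frac{1}{30} = - \frac{4}{15} \approx -0.26667$)
$\left(L - 28\right) \left(-2\right) \left(-4\right) 0 = \left(- \frac{4}{15} - 28\right) \left(-2\right) \left(-4\right) 0 = - \frac{424 \cdot 8 \cdot 0}{15} = \left(- \frac{424}{15}\right) 0 = 0$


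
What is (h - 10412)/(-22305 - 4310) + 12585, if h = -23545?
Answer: 334983732/26615 ≈ 12586.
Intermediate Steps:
(h - 10412)/(-22305 - 4310) + 12585 = (-23545 - 10412)/(-22305 - 4310) + 12585 = -33957/(-26615) + 12585 = -33957*(-1/26615) + 12585 = 33957/26615 + 12585 = 334983732/26615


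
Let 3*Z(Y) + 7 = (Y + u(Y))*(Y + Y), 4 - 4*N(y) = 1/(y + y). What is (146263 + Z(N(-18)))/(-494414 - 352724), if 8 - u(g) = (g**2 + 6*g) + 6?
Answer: -655085842559/3794310770688 ≈ -0.17265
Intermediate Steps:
u(g) = 2 - g**2 - 6*g (u(g) = 8 - ((g**2 + 6*g) + 6) = 8 - (6 + g**2 + 6*g) = 8 + (-6 - g**2 - 6*g) = 2 - g**2 - 6*g)
N(y) = 1 - 1/(8*y) (N(y) = 1 - 1/(4*(y + y)) = 1 - 1/(2*y)/4 = 1 - 1/(8*y))
Z(Y) = -7/3 + 2*Y*(2 - Y**2 - 5*Y)/3 (Z(Y) = -7/3 + ((Y + (2 - Y**2 - 6*Y))*(Y + Y))/3 = -7/3 + ((2 - Y**2 - 5*Y)*(2*Y))/3 = -7/3 + (2*Y*(2 - Y**2 - 5*Y))/3 = -7/3 + 2*Y*(2 - Y**2 - 5*Y)/3)
(146263 + Z(N(-18)))/(-494414 - 352724) = (146263 + (-7/3 - 10*(-1/8 - 18)**2/324/3 - 2*(-(-1/8 - 18)**3/5832)/3 + 4*((-1/8 - 18)/(-18))/3))/(-494414 - 352724) = (146263 + (-7/3 - 10*(-1/18*(-145/8))**2/3 - 2*(-1/18*(-145/8))**3/3 + 4*(-1/18*(-145/8))/3))/(-847138) = (146263 + (-7/3 - 10*(145/144)**2/3 - 2*(145/144)**3/3 + (4/3)*(145/144)))*(-1/847138) = (146263 + (-7/3 - 10/3*21025/20736 - 2/3*3048625/2985984 + 145/108))*(-1/847138) = (146263 + (-7/3 - 105125/31104 - 3048625/4478976 + 145/108))*(-1/847138) = (146263 - 22624129/4478976)*(-1/847138) = (655085842559/4478976)*(-1/847138) = -655085842559/3794310770688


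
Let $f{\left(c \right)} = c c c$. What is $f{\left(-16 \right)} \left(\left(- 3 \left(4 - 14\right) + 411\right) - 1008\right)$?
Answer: $2322432$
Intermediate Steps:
$f{\left(c \right)} = c^{3}$ ($f{\left(c \right)} = c^{2} c = c^{3}$)
$f{\left(-16 \right)} \left(\left(- 3 \left(4 - 14\right) + 411\right) - 1008\right) = \left(-16\right)^{3} \left(\left(- 3 \left(4 - 14\right) + 411\right) - 1008\right) = - 4096 \left(\left(\left(-3\right) \left(-10\right) + 411\right) - 1008\right) = - 4096 \left(\left(30 + 411\right) - 1008\right) = - 4096 \left(441 - 1008\right) = \left(-4096\right) \left(-567\right) = 2322432$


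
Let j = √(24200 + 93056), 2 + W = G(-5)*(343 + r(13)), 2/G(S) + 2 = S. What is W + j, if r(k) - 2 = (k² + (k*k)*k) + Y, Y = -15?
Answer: -5406/7 + 2*√29314 ≈ -429.86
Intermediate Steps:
G(S) = 2/(-2 + S)
r(k) = -13 + k² + k³ (r(k) = 2 + ((k² + (k*k)*k) - 15) = 2 + ((k² + k²*k) - 15) = 2 + ((k² + k³) - 15) = 2 + (-15 + k² + k³) = -13 + k² + k³)
W = -5406/7 (W = -2 + (2/(-2 - 5))*(343 + (-13 + 13² + 13³)) = -2 + (2/(-7))*(343 + (-13 + 169 + 2197)) = -2 + (2*(-⅐))*(343 + 2353) = -2 - 2/7*2696 = -2 - 5392/7 = -5406/7 ≈ -772.29)
j = 2*√29314 (j = √117256 = 2*√29314 ≈ 342.43)
W + j = -5406/7 + 2*√29314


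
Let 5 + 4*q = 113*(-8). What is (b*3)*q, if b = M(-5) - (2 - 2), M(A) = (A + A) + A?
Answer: 40905/4 ≈ 10226.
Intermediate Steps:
M(A) = 3*A (M(A) = 2*A + A = 3*A)
q = -909/4 (q = -5/4 + (113*(-8))/4 = -5/4 + (1/4)*(-904) = -5/4 - 226 = -909/4 ≈ -227.25)
b = -15 (b = 3*(-5) - (2 - 2) = -15 - 1*0 = -15 + 0 = -15)
(b*3)*q = -15*3*(-909/4) = -45*(-909/4) = 40905/4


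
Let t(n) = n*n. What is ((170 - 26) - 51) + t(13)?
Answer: 262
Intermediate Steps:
t(n) = n²
((170 - 26) - 51) + t(13) = ((170 - 26) - 51) + 13² = (144 - 51) + 169 = 93 + 169 = 262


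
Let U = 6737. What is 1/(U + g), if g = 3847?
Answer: 1/10584 ≈ 9.4482e-5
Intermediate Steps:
1/(U + g) = 1/(6737 + 3847) = 1/10584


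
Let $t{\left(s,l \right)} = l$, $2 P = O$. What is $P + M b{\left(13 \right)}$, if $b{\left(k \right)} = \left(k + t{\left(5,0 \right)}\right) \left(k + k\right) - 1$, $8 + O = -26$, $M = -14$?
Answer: $-4735$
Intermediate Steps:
$O = -34$ ($O = -8 - 26 = -34$)
$P = -17$ ($P = \frac{1}{2} \left(-34\right) = -17$)
$b{\left(k \right)} = -1 + 2 k^{2}$ ($b{\left(k \right)} = \left(k + 0\right) \left(k + k\right) - 1 = k 2 k - 1 = 2 k^{2} - 1 = -1 + 2 k^{2}$)
$P + M b{\left(13 \right)} = -17 - 14 \left(-1 + 2 \cdot 13^{2}\right) = -17 - 14 \left(-1 + 2 \cdot 169\right) = -17 - 14 \left(-1 + 338\right) = -17 - 4718 = -4735$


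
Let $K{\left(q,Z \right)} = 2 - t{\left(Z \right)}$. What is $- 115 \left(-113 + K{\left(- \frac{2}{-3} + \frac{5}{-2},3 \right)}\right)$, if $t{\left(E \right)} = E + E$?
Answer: $13455$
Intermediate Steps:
$t{\left(E \right)} = 2 E$
$K{\left(q,Z \right)} = 2 - 2 Z$
$- 115 \left(-113 + K{\left(- \frac{2}{-3} + \frac{5}{-2},3 \right)}\right) = - 115 \left(-113 + \left(2 - 6\right)\right) = - 115 \left(-113 - 4\right) = \left(-115\right) \left(-117\right) = 13455$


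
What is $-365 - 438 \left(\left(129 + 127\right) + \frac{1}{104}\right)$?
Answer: $- \frac{5849855}{52} \approx -1.125 \cdot 10^{5}$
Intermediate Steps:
$-365 - 438 \left(\left(129 + 127\right) + \frac{1}{104}\right) = -365 - 438 \left(256 + \frac{1}{104}\right) = -365 - \frac{5830875}{52} = - \frac{5849855}{52}$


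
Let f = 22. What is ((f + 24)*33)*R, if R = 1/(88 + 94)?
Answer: 759/91 ≈ 8.3407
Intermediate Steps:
R = 1/182 ≈ 0.0054945
((f + 24)*33)*R = ((22 + 24)*33)*(1/182) = (46*33)*(1/182) = 1518*(1/182) = 759/91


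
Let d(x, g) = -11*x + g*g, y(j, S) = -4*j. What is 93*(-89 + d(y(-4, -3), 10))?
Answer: -15345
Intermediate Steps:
d(x, g) = g² - 11*x (d(x, g) = -11*x + g² = g² - 11*x)
93*(-89 + d(y(-4, -3), 10)) = 93*(-89 + (10² - (-44)*(-4))) = 93*(-89 + (100 - 11*16)) = 93*(-89 + (100 - 176)) = 93*(-89 - 76) = 93*(-165) = -15345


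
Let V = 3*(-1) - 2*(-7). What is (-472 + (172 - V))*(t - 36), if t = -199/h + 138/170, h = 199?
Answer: 956636/85 ≈ 11255.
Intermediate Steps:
t = -16/85 (t = -199/199 + 138/170 = -199*1/199 + 138*(1/170) = -1 + 69/85 = -16/85 ≈ -0.18824)
V = 11 (V = -3 + 14 = 11)
(-472 + (172 - V))*(t - 36) = (-472 + (172 - 1*11))*(-16/85 - 36) = (-472 + (172 - 11))*(-3076/85) = (-472 + 161)*(-3076/85) = -311*(-3076/85) = 956636/85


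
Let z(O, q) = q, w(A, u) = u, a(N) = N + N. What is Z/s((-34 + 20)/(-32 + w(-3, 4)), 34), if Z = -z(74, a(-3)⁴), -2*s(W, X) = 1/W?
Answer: 1296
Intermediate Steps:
a(N) = 2*N
s(W, X) = -1/(2*W)
Z = -1296 (Z = -(2*(-3))⁴ = -1*(-6)⁴ = -1*1296 = -1296)
Z/s((-34 + 20)/(-32 + w(-3, 4)), 34) = -1296*(-2*(-34 + 20)/(-32 + 4)) = -1296/((-1/(2*((-14/(-28)))))) = -1296/((-1/(2*((-14*(-1/28)))))) = -1296*(-1/1) = -1296/((-½*2)) = -1296/(-1) = -1296*(-1) = 1296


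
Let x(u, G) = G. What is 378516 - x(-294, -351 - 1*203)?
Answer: 379070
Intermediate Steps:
378516 - x(-294, -351 - 1*203) = 378516 - (-351 - 1*203) = 378516 - (-351 - 203) = 378516 - 1*(-554) = 378516 + 554 = 379070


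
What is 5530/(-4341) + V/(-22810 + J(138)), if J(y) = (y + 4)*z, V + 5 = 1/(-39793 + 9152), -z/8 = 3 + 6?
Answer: -2798386071787/2196968800377 ≈ -1.2737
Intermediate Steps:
z = -72 (z = -8*(3 + 6) = -8*9 = -72)
V = -153206/30641 (V = -5 + 1/(-39793 + 9152) = -5 + 1/(-30641) = -5 - 1/30641 = -153206/30641 ≈ -5.0000)
J(y) = -288 - 72*y (J(y) = (y + 4)*(-72) = (4 + y)*(-72) = -288 - 72*y)
5530/(-4341) + V/(-22810 + J(138)) = 5530/(-4341) - 153206/(30641*(-22810 + (-288 - 72*138))) = 5530*(-1/4341) - 153206/(30641*(-22810 + (-288 - 9936))) = -5530/4341 - 153206/(30641*(-22810 - 10224)) = -5530/4341 - 153206/30641/(-33034) = -5530/4341 - 153206/30641*(-1/33034) = -5530/4341 + 76603/506097397 = -2798386071787/2196968800377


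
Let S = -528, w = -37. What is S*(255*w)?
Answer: 4981680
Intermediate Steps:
S*(255*w) = -134640*(-37) = -528*(-9435) = 4981680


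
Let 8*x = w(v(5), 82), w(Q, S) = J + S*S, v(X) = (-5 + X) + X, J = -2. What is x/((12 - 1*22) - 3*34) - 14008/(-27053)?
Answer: -84649549/12119744 ≈ -6.9844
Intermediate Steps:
v(X) = -5 + 2*X
w(Q, S) = -2 + S² (w(Q, S) = -2 + S*S = -2 + S²)
x = 3361/4 (x = (-2 + 82²)/8 = (-2 + 6724)/8 = (⅛)*6722 = 3361/4 ≈ 840.25)
x/((12 - 1*22) - 3*34) - 14008/(-27053) = 3361/(4*((12 - 1*22) - 3*34)) - 14008/(-27053) = 3361/(4*((12 - 22) - 102)) - 14008*(-1/27053) = 3361/(4*(-10 - 102)) + 14008/27053 = (3361/4)/(-112) + 14008/27053 = (3361/4)*(-1/112) + 14008/27053 = -3361/448 + 14008/27053 = -84649549/12119744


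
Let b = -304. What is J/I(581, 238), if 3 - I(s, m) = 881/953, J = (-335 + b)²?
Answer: 389129913/1978 ≈ 1.9673e+5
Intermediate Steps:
J = 408321 (J = (-335 - 304)² = (-639)² = 408321)
I(s, m) = 1978/953 (I(s, m) = 3 - 881/953 = 1978/953)
J/I(581, 238) = 408321/(1978/953) = 408321*(953/1978) = 389129913/1978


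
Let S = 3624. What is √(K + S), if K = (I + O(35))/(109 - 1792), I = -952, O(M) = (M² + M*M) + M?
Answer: √1140262233/561 ≈ 60.192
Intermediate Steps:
O(M) = M + 2*M² (O(M) = (M² + M²) + M = 2*M² + M = M + 2*M²)
K = -511/561 (K = (-952 + 35*(1 + 2*35))/(109 - 1792) = (-952 + 35*(1 + 70))/(-1683) = (-952 + 35*71)*(-1/1683) = (-952 + 2485)*(-1/1683) = 1533*(-1/1683) = -511/561 ≈ -0.91087)
√(K + S) = √(-511/561 + 3624) = √(2032553/561) = √1140262233/561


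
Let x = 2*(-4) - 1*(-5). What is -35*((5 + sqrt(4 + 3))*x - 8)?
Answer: 805 + 105*sqrt(7) ≈ 1082.8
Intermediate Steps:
x = -3 (x = -8 + 5 = -3)
-35*((5 + sqrt(4 + 3))*x - 8) = -35*((5 + sqrt(4 + 3))*(-3) - 8) = -35*((5 + sqrt(7))*(-3) - 8) = -35*((-15 - 3*sqrt(7)) - 8) = -35*(-23 - 3*sqrt(7)) = 805 + 105*sqrt(7)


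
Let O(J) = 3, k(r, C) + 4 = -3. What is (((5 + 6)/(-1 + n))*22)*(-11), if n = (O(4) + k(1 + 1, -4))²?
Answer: -2662/15 ≈ -177.47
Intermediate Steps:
k(r, C) = -7 (k(r, C) = -4 - 3 = -7)
n = 16 (n = (3 - 7)² = (-4)² = 16)
(((5 + 6)/(-1 + n))*22)*(-11) = (((5 + 6)/(-1 + 16))*22)*(-11) = ((11/15)*22)*(-11) = (242/15)*(-11) = -2662/15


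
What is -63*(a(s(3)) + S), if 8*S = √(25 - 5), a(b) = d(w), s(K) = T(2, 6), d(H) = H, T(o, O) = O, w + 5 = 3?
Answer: 126 - 63*√5/4 ≈ 90.782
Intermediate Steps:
w = -2 (w = -5 + 3 = -2)
s(K) = 6
a(b) = -2
S = √5/4 (S = √(25 - 5)/8 = √20/8 = (2*√5)/8 = √5/4 ≈ 0.55902)
-63*(a(s(3)) + S) = -63*(-2 + √5/4) = 126 - 63*√5/4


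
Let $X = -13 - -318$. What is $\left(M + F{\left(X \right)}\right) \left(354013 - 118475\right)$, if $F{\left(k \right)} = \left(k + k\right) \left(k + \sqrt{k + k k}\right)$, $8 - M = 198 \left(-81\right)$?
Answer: $47601287648 + 431034540 \sqrt{10370} \approx 9.1495 \cdot 10^{10}$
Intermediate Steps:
$M = 16046$ ($M = 8 - 198 \left(-81\right) = 8 - -16038 = 8 + 16038 = 16046$)
$X = 305$ ($X = -13 + 318 = 305$)
$F{\left(k \right)} = 2 k \left(k + \sqrt{k + k^{2}}\right)$
$\left(M + F{\left(X \right)}\right) \left(354013 - 118475\right) = \left(16046 + 2 \cdot 305 \left(305 + \sqrt{305 \left(1 + 305\right)}\right)\right) \left(354013 - 118475\right) = \left(16046 + 2 \cdot 305 \left(305 + \sqrt{305 \cdot 306}\right)\right) 235538 = \left(16046 + 2 \cdot 305 \left(305 + \sqrt{93330}\right)\right) 235538 = \left(16046 + 2 \cdot 305 \left(305 + 3 \sqrt{10370}\right)\right) 235538 = \left(16046 + \left(186050 + 1830 \sqrt{10370}\right)\right) 235538 = \left(202096 + 1830 \sqrt{10370}\right) 235538 = 47601287648 + 431034540 \sqrt{10370}$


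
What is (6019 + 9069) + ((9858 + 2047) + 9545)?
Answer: 36538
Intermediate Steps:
(6019 + 9069) + ((9858 + 2047) + 9545) = 15088 + (11905 + 9545) = 15088 + 21450 = 36538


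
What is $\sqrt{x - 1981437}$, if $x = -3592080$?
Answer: $i \sqrt{5573517} \approx 2360.8 i$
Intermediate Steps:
$\sqrt{x - 1981437} = \sqrt{-3592080 - 1981437} = \sqrt{-5573517} = i \sqrt{5573517}$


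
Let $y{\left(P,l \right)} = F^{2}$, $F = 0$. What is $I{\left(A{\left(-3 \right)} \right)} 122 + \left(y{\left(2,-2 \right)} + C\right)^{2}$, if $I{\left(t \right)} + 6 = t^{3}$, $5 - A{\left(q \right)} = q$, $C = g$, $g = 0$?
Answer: $61732$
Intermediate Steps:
$C = 0$
$A{\left(q \right)} = 5 - q$
$I{\left(t \right)} = -6 + t^{3}$
$y{\left(P,l \right)} = 0$ ($y{\left(P,l \right)} = 0^{2} = 0$)
$I{\left(A{\left(-3 \right)} \right)} 122 + \left(y{\left(2,-2 \right)} + C\right)^{2} = \left(-6 + \left(5 - -3\right)^{3}\right) 122 + \left(0 + 0\right)^{2} = \left(-6 + \left(5 + 3\right)^{3}\right) 122 + 0^{2} = \left(-6 + 8^{3}\right) 122 + 0 = \left(-6 + 512\right) 122 + 0 = 506 \cdot 122 + 0 = 61732 + 0 = 61732$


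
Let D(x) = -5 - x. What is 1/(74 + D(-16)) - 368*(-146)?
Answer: 4566881/85 ≈ 53728.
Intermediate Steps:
1/(74 + D(-16)) - 368*(-146) = 1/(74 + (-5 - 1*(-16))) - 368*(-146) = 1/(74 + (-5 + 16)) + 53728 = 1/(74 + 11) + 53728 = 1/85 + 53728 = 4566881/85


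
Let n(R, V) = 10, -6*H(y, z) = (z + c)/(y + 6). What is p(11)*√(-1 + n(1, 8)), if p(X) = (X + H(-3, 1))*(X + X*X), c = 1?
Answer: 4312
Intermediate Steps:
H(y, z) = -(1 + z)/(6*(6 + y)) (H(y, z) = -(z + 1)/(6*(y + 6)) = -(1 + z)/(6*(6 + y)))
p(X) = (-⅑ + X)*(X + X²) (p(X) = (X + (-1 - 1*1)/(6*(6 - 3)))*(X + X*X) = (X + (⅙)*(-1 - 1)/3)*(X + X²) = (X + (⅙)*(⅓)*(-2))*(X + X²) = (X - ⅑)*(X + X²) = (-⅑ + X)*(X + X²))
p(11)*√(-1 + n(1, 8)) = ((⅑)*11*(-1 + 8*11 + 9*11²))*√(-1 + 10) = ((⅑)*11*(-1 + 88 + 9*121))*√9 = ((⅑)*11*(-1 + 88 + 1089))*3 = ((⅑)*11*1176)*3 = (4312/3)*3 = 4312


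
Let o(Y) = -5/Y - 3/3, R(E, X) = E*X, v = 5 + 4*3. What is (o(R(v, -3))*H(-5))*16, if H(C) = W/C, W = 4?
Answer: 2944/255 ≈ 11.545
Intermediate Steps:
v = 17 (v = 5 + 12 = 17)
o(Y) = -1 - 5/Y (o(Y) = -5/Y - 3*1/3 = -5/Y - 1 = -1 - 5/Y)
H(C) = 4/C
(o(R(v, -3))*H(-5))*16 = (((-5 - 17*(-3))/((17*(-3))))*(4/(-5)))*16 = (((-5 - 1*(-51))/(-51))*(4*(-1/5)))*16 = (-(-5 + 51)/51*(-4/5))*16 = (-1/51*46*(-4/5))*16 = -46/51*(-4/5)*16 = (184/255)*16 = 2944/255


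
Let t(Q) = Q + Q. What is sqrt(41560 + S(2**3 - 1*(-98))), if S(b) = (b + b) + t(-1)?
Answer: sqrt(41770) ≈ 204.38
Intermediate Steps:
t(Q) = 2*Q
S(b) = -2 + 2*b (S(b) = (b + b) + 2*(-1) = 2*b - 2 = -2 + 2*b)
sqrt(41560 + S(2**3 - 1*(-98))) = sqrt(41560 + (-2 + 2*(2**3 - 1*(-98)))) = sqrt(41560 + (-2 + 2*(8 + 98))) = sqrt(41560 + (-2 + 2*106)) = sqrt(41560 + (-2 + 212)) = sqrt(41560 + 210) = sqrt(41770)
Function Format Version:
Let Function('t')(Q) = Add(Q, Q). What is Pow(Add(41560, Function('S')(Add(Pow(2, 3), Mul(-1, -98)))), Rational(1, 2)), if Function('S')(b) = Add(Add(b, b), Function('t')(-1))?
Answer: Pow(41770, Rational(1, 2)) ≈ 204.38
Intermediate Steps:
Function('t')(Q) = Mul(2, Q)
Function('S')(b) = Add(-2, Mul(2, b)) (Function('S')(b) = Add(Add(b, b), Mul(2, -1)) = Add(Mul(2, b), -2) = Add(-2, Mul(2, b)))
Pow(Add(41560, Function('S')(Add(Pow(2, 3), Mul(-1, -98)))), Rational(1, 2)) = Pow(Add(41560, Add(-2, Mul(2, Add(Pow(2, 3), Mul(-1, -98))))), Rational(1, 2)) = Pow(Add(41560, Add(-2, Mul(2, Add(8, 98)))), Rational(1, 2)) = Pow(Add(41560, Add(-2, Mul(2, 106))), Rational(1, 2)) = Pow(Add(41560, Add(-2, 212)), Rational(1, 2)) = Pow(Add(41560, 210), Rational(1, 2)) = Pow(41770, Rational(1, 2))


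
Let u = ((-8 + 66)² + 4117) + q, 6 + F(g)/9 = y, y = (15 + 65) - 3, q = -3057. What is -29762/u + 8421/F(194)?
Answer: 3039431/471156 ≈ 6.4510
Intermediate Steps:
y = 77 (y = 80 - 3 = 77)
F(g) = 639 (F(g) = -54 + 9*77 = -54 + 693 = 639)
u = 4424 (u = ((-8 + 66)² + 4117) - 3057 = (58² + 4117) - 3057 = (3364 + 4117) - 3057 = 7481 - 3057 = 4424)
-29762/u + 8421/F(194) = -29762/4424 + 8421/639 = -29762*1/4424 + 8421*(1/639) = -14881/2212 + 2807/213 = 3039431/471156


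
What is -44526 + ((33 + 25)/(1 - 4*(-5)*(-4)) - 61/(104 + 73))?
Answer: -622622143/13983 ≈ -44527.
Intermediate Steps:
-44526 + ((33 + 25)/(1 - 4*(-5)*(-4)) - 61/(104 + 73)) = -44526 + (58/(1 + 20*(-4)) - 61/177) = -44526 + (58/(1 - 80) + (1/177)*(-61)) = -44526 + (58/(-79) - 61/177) = -44526 + (58*(-1/79) - 61/177) = -44526 + (-58/79 - 61/177) = -44526 - 15085/13983 = -622622143/13983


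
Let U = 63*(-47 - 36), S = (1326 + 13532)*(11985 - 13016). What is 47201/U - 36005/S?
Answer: -5435074241/602262774 ≈ -9.0244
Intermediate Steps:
S = -15318598 (S = 14858*(-1031) = -15318598)
U = -5229 (U = 63*(-83) = -5229)
47201/U - 36005/S = 47201/(-5229) - 36005/(-15318598) = 47201*(-1/5229) - 36005*(-1/15318598) = -6743/747 + 1895/806242 = -5435074241/602262774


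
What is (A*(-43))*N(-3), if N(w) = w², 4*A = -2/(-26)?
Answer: -387/52 ≈ -7.4423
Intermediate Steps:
A = 1/52 (A = (-2/(-26))/4 = (-2*(-1/26))/4 = (¼)*(1/13) = 1/52 ≈ 0.019231)
(A*(-43))*N(-3) = ((1/52)*(-43))*(-3)² = -43/52*9 = -387/52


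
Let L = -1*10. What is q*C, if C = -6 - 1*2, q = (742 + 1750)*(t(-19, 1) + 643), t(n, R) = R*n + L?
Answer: -12240704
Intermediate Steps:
L = -10
t(n, R) = -10 + R*n (t(n, R) = R*n - 10 = -10 + R*n)
q = 1530088 (q = (742 + 1750)*((-10 + 1*(-19)) + 643) = 2492*((-10 - 19) + 643) = 2492*(-29 + 643) = 2492*614 = 1530088)
C = -8 (C = -6 - 2 = -8)
q*C = 1530088*(-8) = -12240704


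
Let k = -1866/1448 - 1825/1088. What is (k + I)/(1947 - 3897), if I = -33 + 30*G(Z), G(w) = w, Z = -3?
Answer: 4961249/76801920 ≈ 0.064598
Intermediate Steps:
k = -584101/196928 (k = -1866*1/1448 - 1825*1/1088 = -933/724 - 1825/1088 = -584101/196928 ≈ -2.9661)
I = -123 (I = -33 + 30*(-3) = -33 - 90 = -123)
(k + I)/(1947 - 3897) = (-584101/196928 - 123)/(1947 - 3897) = -24806245/196928/(-1950) = -24806245/196928*(-1/1950) = 4961249/76801920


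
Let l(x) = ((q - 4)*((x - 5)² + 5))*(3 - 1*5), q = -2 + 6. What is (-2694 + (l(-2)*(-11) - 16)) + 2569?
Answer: -141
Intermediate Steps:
q = 4
l(x) = 0 (l(x) = ((4 - 4)*((x - 5)² + 5))*(3 - 1*5) = (0*((-5 + x)² + 5))*(3 - 5) = (0*(5 + (-5 + x)²))*(-2) = 0*(-2) = 0)
(-2694 + (l(-2)*(-11) - 16)) + 2569 = (-2694 + (0*(-11) - 16)) + 2569 = (-2694 + (0 - 16)) + 2569 = (-2694 - 16) + 2569 = -2710 + 2569 = -141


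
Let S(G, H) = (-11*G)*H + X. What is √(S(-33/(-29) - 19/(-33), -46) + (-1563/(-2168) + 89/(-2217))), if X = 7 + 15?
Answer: √4321971296875202154/69693612 ≈ 29.830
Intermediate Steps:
X = 22
S(G, H) = 22 - 11*G*H (S(G, H) = (-11*G)*H + 22 = -11*G*H + 22 = 22 - 11*G*H)
√(S(-33/(-29) - 19/(-33), -46) + (-1563/(-2168) + 89/(-2217))) = √((22 - 11*(-33/(-29) - 19/(-33))*(-46)) + (-1563/(-2168) + 89/(-2217))) = √((22 - 11*(-33*(-1/29) - 19*(-1/33))*(-46)) + (-1563*(-1/2168) + 89*(-1/2217))) = √((22 - 11*(33/29 + 19/33)*(-46)) + (1563/2168 - 89/2217)) = √((22 - 11*1640/957*(-46)) + 3272219/4806456) = √((22 + 75440/87) + 3272219/4806456) = √(77354/87 + 3272219/4806456) = √(124027760159/139387224) = √4321971296875202154/69693612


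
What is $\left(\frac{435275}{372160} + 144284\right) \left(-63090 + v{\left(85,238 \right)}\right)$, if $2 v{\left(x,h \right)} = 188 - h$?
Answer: $- \frac{677819360689445}{74432} \approx -9.1066 \cdot 10^{9}$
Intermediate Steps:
$v{\left(x,h \right)} = 94 - \frac{h}{2}$ ($v{\left(x,h \right)} = \frac{188 - h}{2} = 94 - \frac{h}{2}$)
$\left(\frac{435275}{372160} + 144284\right) \left(-63090 + v{\left(85,238 \right)}\right) = \left(\frac{435275}{372160} + 144284\right) \left(-63090 + \left(94 - 119\right)\right) = \left(435275 \cdot \frac{1}{372160} + 144284\right) \left(-63090 + \left(94 - 119\right)\right) = \left(\frac{87055}{74432} + 144284\right) \left(-63090 - 25\right) = \frac{10739433743}{74432} \left(-63115\right) = - \frac{677819360689445}{74432}$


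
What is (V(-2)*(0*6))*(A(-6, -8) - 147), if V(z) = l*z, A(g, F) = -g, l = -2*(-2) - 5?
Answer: 0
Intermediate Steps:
l = -1 (l = 4 - 5 = -1)
V(z) = -z
(V(-2)*(0*6))*(A(-6, -8) - 147) = ((-1*(-2))*(0*6))*(-1*(-6) - 147) = (2*0)*(6 - 147) = 0*(-141) = 0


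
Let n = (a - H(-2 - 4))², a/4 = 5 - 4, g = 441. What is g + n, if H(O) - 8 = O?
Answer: 445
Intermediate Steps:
a = 4 (a = 4*(5 - 4) = 4*1 = 4)
H(O) = 8 + O
n = 4 (n = (4 - (8 + (-2 - 4)))² = (4 - (8 - 6))² = (4 - 1*2)² = (4 - 2)² = 2² = 4)
g + n = 441 + 4 = 445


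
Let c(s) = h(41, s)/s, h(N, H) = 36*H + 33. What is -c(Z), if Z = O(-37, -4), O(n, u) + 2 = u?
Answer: -61/2 ≈ -30.500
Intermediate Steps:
O(n, u) = -2 + u
h(N, H) = 33 + 36*H
Z = -6 (Z = -2 - 4 = -6)
c(s) = (33 + 36*s)/s
-c(Z) = -(36 + 33/(-6)) = -(36 + 33*(-⅙)) = -(36 - 11/2) = -1*61/2 = -61/2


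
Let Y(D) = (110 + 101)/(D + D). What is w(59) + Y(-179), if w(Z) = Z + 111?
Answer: 60649/358 ≈ 169.41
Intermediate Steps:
w(Z) = 111 + Z
Y(D) = 211/(2*D) (Y(D) = 211/((2*D)) = 211*(1/(2*D)) = 211/(2*D))
w(59) + Y(-179) = (111 + 59) + (211/2)/(-179) = 170 + (211/2)*(-1/179) = 170 - 211/358 = 60649/358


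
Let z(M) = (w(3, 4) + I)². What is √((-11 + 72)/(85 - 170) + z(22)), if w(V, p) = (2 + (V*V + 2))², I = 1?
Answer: √208797315/85 ≈ 170.00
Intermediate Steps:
w(V, p) = (4 + V²)² (w(V, p) = (2 + (V² + 2))² = (2 + (2 + V²))² = (4 + V²)²)
z(M) = 28900 (z(M) = ((4 + 3²)² + 1)² = ((4 + 9)² + 1)² = (13² + 1)² = (169 + 1)² = 170² = 28900)
√((-11 + 72)/(85 - 170) + z(22)) = √((-11 + 72)/(85 - 170) + 28900) = √(61/(-85) + 28900) = √(61*(-1/85) + 28900) = √(-61/85 + 28900) = √(2456439/85) = √208797315/85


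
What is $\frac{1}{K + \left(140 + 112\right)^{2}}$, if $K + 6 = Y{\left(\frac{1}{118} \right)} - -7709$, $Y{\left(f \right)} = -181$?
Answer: $\frac{1}{71026} \approx 1.4079 \cdot 10^{-5}$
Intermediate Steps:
$K = 7522$ ($K = -6 - -7528 = -6 + \left(-181 + 7709\right) = -6 + 7528 = 7522$)
$\frac{1}{K + \left(140 + 112\right)^{2}} = \frac{1}{7522 + \left(140 + 112\right)^{2}} = \frac{1}{7522 + 252^{2}} = \frac{1}{7522 + 63504} = \frac{1}{71026}$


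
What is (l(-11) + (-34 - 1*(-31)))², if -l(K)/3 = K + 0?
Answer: 900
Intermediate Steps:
l(K) = -3*K (l(K) = -3*(K + 0) = -3*K)
(l(-11) + (-34 - 1*(-31)))² = (-3*(-11) + (-34 - 1*(-31)))² = (33 + (-34 + 31))² = (33 - 3)² = 30² = 900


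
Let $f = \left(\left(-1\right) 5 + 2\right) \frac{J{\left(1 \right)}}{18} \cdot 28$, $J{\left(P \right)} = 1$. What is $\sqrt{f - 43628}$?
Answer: $\frac{i \sqrt{392694}}{3} \approx 208.88 i$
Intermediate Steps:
$f = - \frac{14}{3}$ ($f = \left(\left(-1\right) 5 + 2\right) 1 \cdot \frac{1}{18} \cdot 28 = \left(-5 + 2\right) 1 \cdot \frac{1}{18} \cdot 28 = \left(-3\right) \frac{1}{18} \cdot 28 = \left(- \frac{1}{6}\right) 28 = - \frac{14}{3} \approx -4.6667$)
$\sqrt{f - 43628} = \sqrt{- \frac{14}{3} - 43628} = \sqrt{- \frac{130898}{3}} = \frac{i \sqrt{392694}}{3}$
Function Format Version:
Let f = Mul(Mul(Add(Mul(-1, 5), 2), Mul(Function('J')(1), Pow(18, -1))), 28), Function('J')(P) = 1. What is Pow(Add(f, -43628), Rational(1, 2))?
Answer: Mul(Rational(1, 3), I, Pow(392694, Rational(1, 2))) ≈ Mul(208.88, I)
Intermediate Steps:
f = Rational(-14, 3) (f = Mul(Mul(Add(Mul(-1, 5), 2), Mul(1, Pow(18, -1))), 28) = Mul(Mul(Add(-5, 2), Mul(1, Rational(1, 18))), 28) = Mul(Mul(-3, Rational(1, 18)), 28) = Mul(Rational(-1, 6), 28) = Rational(-14, 3) ≈ -4.6667)
Pow(Add(f, -43628), Rational(1, 2)) = Pow(Add(Rational(-14, 3), -43628), Rational(1, 2)) = Pow(Rational(-130898, 3), Rational(1, 2)) = Mul(Rational(1, 3), I, Pow(392694, Rational(1, 2)))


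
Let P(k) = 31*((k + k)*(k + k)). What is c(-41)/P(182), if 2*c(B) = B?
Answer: -41/8214752 ≈ -4.9910e-6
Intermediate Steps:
c(B) = B/2
P(k) = 124*k² (P(k) = 31*((2*k)*(2*k)) = 31*(4*k²) = 124*k²)
c(-41)/P(182) = ((½)*(-41))/((124*182²)) = -41/(2*(124*33124)) = -41/2/4107376 = -41/2*1/4107376 = -41/8214752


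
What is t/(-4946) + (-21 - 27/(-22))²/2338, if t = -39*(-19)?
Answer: 48698589/2798427016 ≈ 0.017402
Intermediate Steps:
t = 741
t/(-4946) + (-21 - 27/(-22))²/2338 = 741/(-4946) + (-21 - 27/(-22))²/2338 = 741*(-1/4946) + (-21 - 27*(-1/22))²*(1/2338) = -741/4946 + (-21 + 27/22)²*(1/2338) = -741/4946 + (-435/22)²*(1/2338) = -741/4946 + (189225/484)*(1/2338) = -741/4946 + 189225/1131592 = 48698589/2798427016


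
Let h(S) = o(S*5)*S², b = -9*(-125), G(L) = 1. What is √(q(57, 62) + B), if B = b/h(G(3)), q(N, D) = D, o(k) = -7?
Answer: I*√4837/7 ≈ 9.9355*I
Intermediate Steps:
b = 1125
h(S) = -7*S²
B = -1125/7 (B = 1125/((-7*1²)) = 1125/((-7*1)) = 1125/(-7) = 1125*(-⅐) = -1125/7 ≈ -160.71)
√(q(57, 62) + B) = √(62 - 1125/7) = √(-691/7) = I*√4837/7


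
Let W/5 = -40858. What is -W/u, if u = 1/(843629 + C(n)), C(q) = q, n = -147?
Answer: 172314937780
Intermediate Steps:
u = 1/843482 (u = 1/(843629 - 147) = 1/843482 ≈ 1.1856e-6)
W = -204290 (W = 5*(-40858) = -204290)
-W/u = -(-204290)/1/843482 = -(-204290)*843482 = -1*(-172314937780) = 172314937780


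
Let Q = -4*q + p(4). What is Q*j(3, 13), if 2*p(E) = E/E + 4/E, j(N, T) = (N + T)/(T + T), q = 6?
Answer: -184/13 ≈ -14.154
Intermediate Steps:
j(N, T) = (N + T)/(2*T) (j(N, T) = (N + T)/((2*T)) = (N + T)*(1/(2*T)) = (N + T)/(2*T))
p(E) = ½ + 2/E (p(E) = (E/E + 4/E)/2 = (1 + 4/E)/2 = ½ + 2/E)
Q = -23 (Q = -4*6 + (½)*(4 + 4)/4 = -24 + (½)*(¼)*8 = -24 + 1 = -23)
Q*j(3, 13) = -23*(3 + 13)/(2*13) = -23*16/(2*13) = -23*8/13 = -184/13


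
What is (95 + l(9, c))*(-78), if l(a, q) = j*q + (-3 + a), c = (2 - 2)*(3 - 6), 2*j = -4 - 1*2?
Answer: -7878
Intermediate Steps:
j = -3 (j = (-4 - 1*2)/2 = (-4 - 2)/2 = (½)*(-6) = -3)
c = 0 (c = 0*(-3) = 0)
l(a, q) = -3 + a - 3*q (l(a, q) = -3*q + (-3 + a) = -3 + a - 3*q)
(95 + l(9, c))*(-78) = (95 + (-3 + 9 - 3*0))*(-78) = (95 + (-3 + 9 + 0))*(-78) = (95 + 6)*(-78) = 101*(-78) = -7878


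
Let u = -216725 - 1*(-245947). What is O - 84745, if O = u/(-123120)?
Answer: -274574569/3240 ≈ -84745.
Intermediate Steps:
u = 29222 (u = -216725 + 245947 = 29222)
O = -769/3240 (O = 29222/(-123120) = 29222*(-1/123120) = -769/3240 ≈ -0.23735)
O - 84745 = -769/3240 - 84745 = -274574569/3240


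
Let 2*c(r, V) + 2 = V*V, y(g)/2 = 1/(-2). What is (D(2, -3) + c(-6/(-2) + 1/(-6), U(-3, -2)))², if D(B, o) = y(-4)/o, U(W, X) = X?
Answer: 16/9 ≈ 1.7778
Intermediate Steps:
y(g) = -1 (y(g) = 2*(1/(-2)) = 2*(1*(-½)) = 2*(-½) = -1)
D(B, o) = -1/o
c(r, V) = -1 + V²/2 (c(r, V) = -1 + (V*V)/2 = -1 + V²/2)
(D(2, -3) + c(-6/(-2) + 1/(-6), U(-3, -2)))² = (-1/(-3) + (-1 + (½)*(-2)²))² = (-1*(-⅓) + (-1 + (½)*4))² = (⅓ + (-1 + 2))² = (⅓ + 1)² = (4/3)² = 16/9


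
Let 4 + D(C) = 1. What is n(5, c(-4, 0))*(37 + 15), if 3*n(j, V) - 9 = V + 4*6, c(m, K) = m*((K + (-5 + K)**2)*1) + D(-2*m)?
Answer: -3640/3 ≈ -1213.3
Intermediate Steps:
D(C) = -3 (D(C) = -4 + 1 = -3)
c(m, K) = -3 + m*(K + (-5 + K)**2) (c(m, K) = m*((K + (-5 + K)**2)*1) - 3 = m*(K + (-5 + K)**2) - 3 = -3 + m*(K + (-5 + K)**2))
n(j, V) = 11 + V/3 (n(j, V) = 3 + (V + 4*6)/3 = 3 + (V + 24)/3 = 3 + (24 + V)/3 = 3 + (8 + V/3) = 11 + V/3)
n(5, c(-4, 0))*(37 + 15) = (11 + (-3 + 0*(-4) - 4*(-5 + 0)**2)/3)*(37 + 15) = (11 + (-3 + 0 - 4*(-5)**2)/3)*52 = (11 + (-3 + 0 - 4*25)/3)*52 = (11 + (-3 + 0 - 100)/3)*52 = (11 + (1/3)*(-103))*52 = (11 - 103/3)*52 = -70/3*52 = -3640/3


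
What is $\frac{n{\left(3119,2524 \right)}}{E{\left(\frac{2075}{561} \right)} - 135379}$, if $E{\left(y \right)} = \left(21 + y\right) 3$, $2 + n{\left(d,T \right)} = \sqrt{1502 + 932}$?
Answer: $\frac{374}{25302017} - \frac{187 \sqrt{2434}}{25302017} \approx -0.00034984$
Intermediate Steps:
$n{\left(d,T \right)} = -2 + \sqrt{2434}$ ($n{\left(d,T \right)} = -2 + \sqrt{1502 + 932} = -2 + \sqrt{2434}$)
$E{\left(y \right)} = 63 + 3 y$
$\frac{n{\left(3119,2524 \right)}}{E{\left(\frac{2075}{561} \right)} - 135379} = \frac{-2 + \sqrt{2434}}{\left(63 + 3 \cdot \frac{2075}{561}\right) - 135379} = \frac{-2 + \sqrt{2434}}{\left(63 + \frac{2075}{187}\right) - 135379} = \frac{-2 + \sqrt{2434}}{\frac{13856}{187} - 135379} = \frac{-2 + \sqrt{2434}}{- \frac{25302017}{187}} = \left(-2 + \sqrt{2434}\right) \left(- \frac{187}{25302017}\right) = \frac{374}{25302017} - \frac{187 \sqrt{2434}}{25302017}$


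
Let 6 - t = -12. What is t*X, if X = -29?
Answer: -522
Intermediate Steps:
t = 18 (t = 6 - 1*(-12) = 6 + 12 = 18)
t*X = 18*(-29) = -522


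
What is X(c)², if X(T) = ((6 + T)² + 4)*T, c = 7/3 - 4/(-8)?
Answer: 2520140401/46656 ≈ 54015.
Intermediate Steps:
c = 17/6 (c = 7*(⅓) - 4*(-⅛) = 7/3 + ½ = 17/6 ≈ 2.8333)
X(T) = T*(4 + (6 + T)²) (X(T) = (4 + (6 + T)²)*T = T*(4 + (6 + T)²))
X(c)² = (17*(4 + (6 + 17/6)²)/6)² = (17*(4 + (53/6)²)/6)² = (17*(4 + 2809/36)/6)² = ((17/6)*(2953/36))² = (50201/216)² = 2520140401/46656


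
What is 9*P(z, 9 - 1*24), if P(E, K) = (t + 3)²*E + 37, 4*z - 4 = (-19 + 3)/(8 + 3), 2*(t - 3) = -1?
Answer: 2025/4 ≈ 506.25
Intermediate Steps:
t = 5/2 (t = 3 + (½)*(-1) = 3 - ½ = 5/2 ≈ 2.5000)
z = 7/11 (z = 1 + ((-19 + 3)/(8 + 3))/4 = 1 + (-16/11)/4 = 1 + (-16*1/11)/4 = 1 + (¼)*(-16/11) = 1 - 4/11 = 7/11 ≈ 0.63636)
P(E, K) = 37 + 121*E/4 (P(E, K) = (5/2 + 3)²*E + 37 = (11/2)²*E + 37 = 121*E/4 + 37 = 37 + 121*E/4)
9*P(z, 9 - 1*24) = 9*(37 + (121/4)*(7/11)) = 9*(37 + 77/4) = 9*(225/4) = 2025/4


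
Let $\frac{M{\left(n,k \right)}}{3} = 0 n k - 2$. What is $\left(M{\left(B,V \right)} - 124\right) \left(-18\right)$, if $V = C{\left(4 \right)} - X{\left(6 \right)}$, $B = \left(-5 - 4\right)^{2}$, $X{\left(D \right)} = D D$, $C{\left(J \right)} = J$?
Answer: $2340$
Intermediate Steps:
$X{\left(D \right)} = D^{2}$
$B = 81$ ($B = \left(-9\right)^{2} = 81$)
$V = -32$ ($V = 4 - 6^{2} = 4 - 36 = -32$)
$M{\left(n,k \right)} = -6$ ($M{\left(n,k \right)} = 3 \left(0 n k - 2\right) = 3 \left(0 k - 2\right) = 3 \left(0 - 2\right) = 3 \left(-2\right) = -6$)
$\left(M{\left(B,V \right)} - 124\right) \left(-18\right) = \left(-6 - 124\right) \left(-18\right) = \left(-130\right) \left(-18\right) = 2340$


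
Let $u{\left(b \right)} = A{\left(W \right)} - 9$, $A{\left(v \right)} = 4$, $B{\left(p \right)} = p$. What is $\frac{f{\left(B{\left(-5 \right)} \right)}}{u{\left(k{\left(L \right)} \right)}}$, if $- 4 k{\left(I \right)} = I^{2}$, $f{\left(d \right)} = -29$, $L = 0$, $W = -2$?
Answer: $\frac{29}{5} \approx 5.8$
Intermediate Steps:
$k{\left(I \right)} = - \frac{I^{2}}{4}$
$u{\left(b \right)} = -5$ ($u{\left(b \right)} = 4 - 9 = -5$)
$\frac{f{\left(B{\left(-5 \right)} \right)}}{u{\left(k{\left(L \right)} \right)}} = - \frac{29}{-5} = \left(-29\right) \left(- \frac{1}{5}\right) = \frac{29}{5}$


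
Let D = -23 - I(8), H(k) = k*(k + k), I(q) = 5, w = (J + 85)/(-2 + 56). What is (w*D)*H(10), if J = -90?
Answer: 14000/27 ≈ 518.52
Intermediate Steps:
w = -5/54 (w = (-90 + 85)/(-2 + 56) = -5/54 ≈ -0.092593)
H(k) = 2*k² (H(k) = k*(2*k) = 2*k²)
D = -28 (D = -23 - 1*5 = -23 - 5 = -28)
(w*D)*H(10) = (-5/54*(-28))*(2*10²) = 70*(2*100)/27 = (70/27)*200 = 14000/27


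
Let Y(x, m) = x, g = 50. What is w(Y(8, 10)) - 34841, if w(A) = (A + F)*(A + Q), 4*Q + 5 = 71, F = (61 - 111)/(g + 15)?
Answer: -450630/13 ≈ -34664.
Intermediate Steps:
F = -10/13 (F = (61 - 111)/(50 + 15) = -50/65 = -50*1/65 = -10/13 ≈ -0.76923)
Q = 33/2 (Q = -5/4 + (¼)*71 = -5/4 + 71/4 = 33/2 ≈ 16.500)
w(A) = (-10/13 + A)*(33/2 + A) (w(A) = (A - 10/13)*(A + 33/2) = (-10/13 + A)*(33/2 + A))
w(Y(8, 10)) - 34841 = (-165/13 + 8² + (409/26)*8) - 34841 = (-165/13 + 64 + 1636/13) - 34841 = 2303/13 - 34841 = -450630/13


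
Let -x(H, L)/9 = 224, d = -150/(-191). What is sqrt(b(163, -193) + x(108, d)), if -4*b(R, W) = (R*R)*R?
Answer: I*sqrt(4338811)/2 ≈ 1041.5*I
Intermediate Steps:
b(R, W) = -R**3/4 (b(R, W) = -R*R*R/4 = -R**2*R/4 = -R**3/4)
d = 150/191 (d = -150*(-1/191) = 150/191 ≈ 0.78534)
x(H, L) = -2016 (x(H, L) = -9*224 = -2016)
sqrt(b(163, -193) + x(108, d)) = sqrt(-1/4*163**3 - 2016) = sqrt(-1/4*4330747 - 2016) = sqrt(-4330747/4 - 2016) = sqrt(-4338811/4) = I*sqrt(4338811)/2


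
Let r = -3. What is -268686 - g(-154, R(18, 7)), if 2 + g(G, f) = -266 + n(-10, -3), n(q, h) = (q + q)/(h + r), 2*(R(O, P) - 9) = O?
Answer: -805264/3 ≈ -2.6842e+5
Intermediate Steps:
R(O, P) = 9 + O/2
n(q, h) = 2*q/(-3 + h) (n(q, h) = (q + q)/(h - 3) = (2*q)/(-3 + h) = 2*q/(-3 + h))
g(G, f) = -794/3 (g(G, f) = -2 + (-266 + 2*(-10)/(-3 - 3)) = -2 + (-266 + 2*(-10)/(-6)) = -2 + (-266 + 2*(-10)*(-⅙)) = -2 + (-266 + 10/3) = -2 - 788/3 = -794/3)
-268686 - g(-154, R(18, 7)) = -268686 - 1*(-794/3) = -268686 + 794/3 = -805264/3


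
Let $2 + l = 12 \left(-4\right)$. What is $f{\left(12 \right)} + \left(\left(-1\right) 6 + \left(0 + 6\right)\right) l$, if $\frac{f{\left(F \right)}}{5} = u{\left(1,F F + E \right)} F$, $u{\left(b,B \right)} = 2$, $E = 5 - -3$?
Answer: $120$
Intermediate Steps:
$E = 8$ ($E = 5 + 3 = 8$)
$f{\left(F \right)} = 10 F$ ($f{\left(F \right)} = 5 \cdot 2 F = 10 F$)
$l = -50$ ($l = -2 + 12 \left(-4\right) = -2 - 48 = -50$)
$f{\left(12 \right)} + \left(\left(-1\right) 6 + \left(0 + 6\right)\right) l = 10 \cdot 12 + \left(\left(-1\right) 6 + \left(0 + 6\right)\right) \left(-50\right) = 120 + \left(-6 + 6\right) \left(-50\right) = 120 + 0 \left(-50\right) = 120 + 0 = 120$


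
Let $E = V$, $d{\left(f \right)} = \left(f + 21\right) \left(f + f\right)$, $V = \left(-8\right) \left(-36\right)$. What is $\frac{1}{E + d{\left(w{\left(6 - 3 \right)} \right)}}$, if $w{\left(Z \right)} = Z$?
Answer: $\frac{1}{432} \approx 0.0023148$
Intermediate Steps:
$V = 288$
$d{\left(f \right)} = 2 f \left(21 + f\right)$ ($d{\left(f \right)} = \left(21 + f\right) 2 f = 2 f \left(21 + f\right)$)
$E = 288$
$\frac{1}{E + d{\left(w{\left(6 - 3 \right)} \right)}} = \frac{1}{288 + 2 \left(6 - 3\right) \left(21 + \left(6 - 3\right)\right)} = \frac{1}{288 + 2 \cdot 3 \left(21 + 3\right)} = \frac{1}{288 + 2 \cdot 3 \cdot 24} = \frac{1}{288 + 144} = \frac{1}{432}$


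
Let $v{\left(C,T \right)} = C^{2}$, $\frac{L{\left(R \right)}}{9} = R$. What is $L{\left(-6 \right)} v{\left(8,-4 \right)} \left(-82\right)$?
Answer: $283392$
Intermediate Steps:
$L{\left(R \right)} = 9 R$
$L{\left(-6 \right)} v{\left(8,-4 \right)} \left(-82\right) = 9 \left(-6\right) 8^{2} \left(-82\right) = \left(-54\right) 64 \left(-82\right) = \left(-3456\right) \left(-82\right) = 283392$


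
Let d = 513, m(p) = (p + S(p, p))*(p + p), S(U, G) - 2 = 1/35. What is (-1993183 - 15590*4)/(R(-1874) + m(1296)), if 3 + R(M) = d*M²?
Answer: -23981335/21057830209 ≈ -0.0011388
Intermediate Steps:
S(U, G) = 71/35 (S(U, G) = 2 + 1/35 = 71/35)
m(p) = 2*p*(71/35 + p) (m(p) = (p + 71/35)*(p + p) = (71/35 + p)*(2*p) = 2*p*(71/35 + p))
R(M) = -3 + 513*M²
(-1993183 - 15590*4)/(R(-1874) + m(1296)) = (-1993183 - 15590*4)/((-3 + 513*(-1874)²) + (2/35)*1296*(71 + 35*1296)) = (-1993183 - 62360)/((-3 + 513*3511876) + (2/35)*1296*(71 + 45360)) = -2055543/((-3 + 1801592388) + (2/35)*1296*45431) = -2055543/(1801592385 + 117757152/35) = -2055543/63173490627/35 = -2055543*35/63173490627 = -23981335/21057830209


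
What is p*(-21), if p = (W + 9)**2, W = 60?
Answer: -99981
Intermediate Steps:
p = 4761 (p = (60 + 9)**2 = 69**2 = 4761)
p*(-21) = 4761*(-21) = -99981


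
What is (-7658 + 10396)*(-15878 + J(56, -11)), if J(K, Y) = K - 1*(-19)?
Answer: -43268614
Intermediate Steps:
J(K, Y) = 19 + K (J(K, Y) = K + 19 = 19 + K)
(-7658 + 10396)*(-15878 + J(56, -11)) = (-7658 + 10396)*(-15878 + (19 + 56)) = 2738*(-15878 + 75) = 2738*(-15803) = -43268614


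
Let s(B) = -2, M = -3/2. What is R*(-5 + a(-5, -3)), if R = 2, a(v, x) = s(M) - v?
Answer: -4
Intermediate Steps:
M = -3/2 (M = -3*½ = -3/2 ≈ -1.5000)
a(v, x) = -2 - v
R*(-5 + a(-5, -3)) = 2*(-5 + (-2 - 1*(-5))) = 2*(-5 + (-2 + 5)) = 2*(-5 + 3) = 2*(-2) = -4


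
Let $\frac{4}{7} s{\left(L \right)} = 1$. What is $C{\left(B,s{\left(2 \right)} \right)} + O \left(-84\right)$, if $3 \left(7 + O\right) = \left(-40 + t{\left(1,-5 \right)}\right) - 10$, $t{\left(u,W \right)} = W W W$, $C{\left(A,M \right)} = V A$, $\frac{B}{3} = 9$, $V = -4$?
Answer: $5380$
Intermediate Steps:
$B = 27$ ($B = 3 \cdot 9 = 27$)
$s{\left(L \right)} = \frac{7}{4}$ ($s{\left(L \right)} = \frac{7}{4} \cdot 1 = \frac{7}{4}$)
$C{\left(A,M \right)} = - 4 A$
$t{\left(u,W \right)} = W^{3}$ ($t{\left(u,W \right)} = W^{2} W = W^{3}$)
$O = - \frac{196}{3}$ ($O = -7 + \frac{\left(-40 + \left(-5\right)^{3}\right) - 10}{3} = -7 + \frac{\left(-40 - 125\right) - 10}{3} = -7 + \frac{-165 - 10}{3} = -7 + \frac{1}{3} \left(-175\right) = -7 - \frac{175}{3} = - \frac{196}{3} \approx -65.333$)
$C{\left(B,s{\left(2 \right)} \right)} + O \left(-84\right) = \left(-4\right) 27 - -5488 = -108 + 5488 = 5380$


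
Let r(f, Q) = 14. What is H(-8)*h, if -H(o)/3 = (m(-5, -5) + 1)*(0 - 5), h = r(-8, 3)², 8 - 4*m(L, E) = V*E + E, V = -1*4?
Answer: -2205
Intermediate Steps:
V = -4
m(L, E) = 2 + 3*E/4 (m(L, E) = 2 - (-4*E + E)/4 = 2 - (-3)*E/4 = 2 + 3*E/4)
h = 196 (h = 14² = 196)
H(o) = -45/4 (H(o) = -3*((2 + (¾)*(-5)) + 1)*(0 - 5) = -3*((2 - 15/4) + 1)*(-5) = -3*(-7/4 + 1)*(-5) = -(-9)*(-5)/4 = -3*15/4 = -45/4)
H(-8)*h = -45/4*196 = -2205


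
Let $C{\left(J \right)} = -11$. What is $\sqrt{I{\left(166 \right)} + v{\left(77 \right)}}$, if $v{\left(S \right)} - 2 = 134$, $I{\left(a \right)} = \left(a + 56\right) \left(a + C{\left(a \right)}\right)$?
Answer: $\sqrt{34546} \approx 185.87$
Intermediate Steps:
$I{\left(a \right)} = \left(-11 + a\right) \left(56 + a\right)$ ($I{\left(a \right)} = \left(a + 56\right) \left(a - 11\right) = \left(56 + a\right) \left(-11 + a\right) = \left(-11 + a\right) \left(56 + a\right)$)
$v{\left(S \right)} = 136$ ($v{\left(S \right)} = 2 + 134 = 136$)
$\sqrt{I{\left(166 \right)} + v{\left(77 \right)}} = \sqrt{\left(-616 + 166^{2} + 45 \cdot 166\right) + 136} = \sqrt{\left(-616 + 27556 + 7470\right) + 136} = \sqrt{34410 + 136} = \sqrt{34546}$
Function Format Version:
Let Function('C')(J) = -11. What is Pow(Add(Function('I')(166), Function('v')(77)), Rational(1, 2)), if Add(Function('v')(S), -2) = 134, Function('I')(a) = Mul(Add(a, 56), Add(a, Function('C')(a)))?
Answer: Pow(34546, Rational(1, 2)) ≈ 185.87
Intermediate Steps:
Function('I')(a) = Mul(Add(-11, a), Add(56, a)) (Function('I')(a) = Mul(Add(a, 56), Add(a, -11)) = Mul(Add(56, a), Add(-11, a)) = Mul(Add(-11, a), Add(56, a)))
Function('v')(S) = 136 (Function('v')(S) = Add(2, 134) = 136)
Pow(Add(Function('I')(166), Function('v')(77)), Rational(1, 2)) = Pow(Add(Add(-616, Pow(166, 2), Mul(45, 166)), 136), Rational(1, 2)) = Pow(Add(Add(-616, 27556, 7470), 136), Rational(1, 2)) = Pow(Add(34410, 136), Rational(1, 2)) = Pow(34546, Rational(1, 2))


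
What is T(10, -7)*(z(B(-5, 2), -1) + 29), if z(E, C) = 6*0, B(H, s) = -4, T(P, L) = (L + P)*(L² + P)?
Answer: 5133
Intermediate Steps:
T(P, L) = (L + P)*(P + L²)
z(E, C) = 0
T(10, -7)*(z(B(-5, 2), -1) + 29) = ((-7)³ + 10² - 7*10 + 10*(-7)²)*(0 + 29) = (-343 + 100 - 70 + 10*49)*29 = (-343 + 100 - 70 + 490)*29 = 177*29 = 5133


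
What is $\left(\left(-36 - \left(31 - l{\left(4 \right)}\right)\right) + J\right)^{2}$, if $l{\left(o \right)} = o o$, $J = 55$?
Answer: $16$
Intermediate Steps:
$l{\left(o \right)} = o^{2}$
$\left(\left(-36 - \left(31 - l{\left(4 \right)}\right)\right) + J\right)^{2} = \left(\left(-36 - \left(31 - 4^{2}\right)\right) + 55\right)^{2} = \left(\left(-36 - \left(31 - 16\right)\right) + 55\right)^{2} = \left(\left(-36 - 15\right) + 55\right)^{2} = \left(-51 + 55\right)^{2} = 4^{2} = 16$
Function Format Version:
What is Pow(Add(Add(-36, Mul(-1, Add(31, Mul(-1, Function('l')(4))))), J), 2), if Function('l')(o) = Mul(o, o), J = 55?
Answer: 16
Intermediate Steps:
Function('l')(o) = Pow(o, 2)
Pow(Add(Add(-36, Mul(-1, Add(31, Mul(-1, Function('l')(4))))), J), 2) = Pow(Add(Add(-36, Mul(-1, Add(31, Mul(-1, Pow(4, 2))))), 55), 2) = Pow(Add(Add(-36, Mul(-1, Add(31, Mul(-1, 16)))), 55), 2) = Pow(Add(Add(-36, Mul(-1, Add(31, -16))), 55), 2) = Pow(Add(Add(-36, Mul(-1, 15)), 55), 2) = Pow(Add(Add(-36, -15), 55), 2) = Pow(Add(-51, 55), 2) = Pow(4, 2) = 16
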